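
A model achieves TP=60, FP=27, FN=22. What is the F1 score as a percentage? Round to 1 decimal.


Precision = TP / (TP + FP) = 60 / 87 = 0.6897
Recall = TP / (TP + FN) = 60 / 82 = 0.7317
F1 = 2 * P * R / (P + R)
= 2 * 0.6897 * 0.7317 / (0.6897 + 0.7317)
= 1.0093 / 1.4214
= 0.7101
As percentage: 71.0%

71.0


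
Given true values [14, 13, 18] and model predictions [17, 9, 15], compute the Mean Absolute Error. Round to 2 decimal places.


Absolute errors: [3, 4, 3]
Sum of absolute errors = 10
MAE = 10 / 3 = 3.33

3.33


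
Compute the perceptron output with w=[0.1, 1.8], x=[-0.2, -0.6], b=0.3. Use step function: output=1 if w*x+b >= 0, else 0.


z = w . x + b
= 0.1*-0.2 + 1.8*-0.6 + 0.3
= -0.02 + -1.08 + 0.3
= -1.1 + 0.3
= -0.8
Since z = -0.8 < 0, output = 0

0


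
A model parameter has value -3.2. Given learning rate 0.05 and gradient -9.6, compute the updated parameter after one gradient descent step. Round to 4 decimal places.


w_new = w_old - lr * gradient
= -3.2 - 0.05 * -9.6
= -3.2 - (-0.48)
= -2.7200

-2.7200


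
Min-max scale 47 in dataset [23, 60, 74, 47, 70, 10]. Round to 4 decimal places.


Min = 10, Max = 74
Range = 74 - 10 = 64
Scaled = (x - min) / (max - min)
= (47 - 10) / 64
= 37 / 64
= 0.5781

0.5781


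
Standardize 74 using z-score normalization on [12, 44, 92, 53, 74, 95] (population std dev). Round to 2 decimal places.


Mean = (12 + 44 + 92 + 53 + 74 + 95) / 6 = 61.6667
Variance = sum((x_i - mean)^2) / n = 839.5556
Std = sqrt(839.5556) = 28.9751
Z = (x - mean) / std
= (74 - 61.6667) / 28.9751
= 12.3333 / 28.9751
= 0.43

0.43


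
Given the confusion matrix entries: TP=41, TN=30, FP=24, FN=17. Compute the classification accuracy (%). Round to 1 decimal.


Accuracy = (TP + TN) / (TP + TN + FP + FN) * 100
= (41 + 30) / (41 + 30 + 24 + 17)
= 71 / 112
= 0.6339
= 63.4%

63.4


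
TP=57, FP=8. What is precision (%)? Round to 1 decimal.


Precision = TP / (TP + FP) * 100
= 57 / (57 + 8)
= 57 / 65
= 0.8769
= 87.7%

87.7


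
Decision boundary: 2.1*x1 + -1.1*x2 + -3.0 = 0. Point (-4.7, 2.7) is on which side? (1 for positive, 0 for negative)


Compute 2.1 * -4.7 + -1.1 * 2.7 + -3.0
= -9.87 + -2.97 + -3.0
= -15.84
Since -15.84 < 0, the point is on the negative side.

0


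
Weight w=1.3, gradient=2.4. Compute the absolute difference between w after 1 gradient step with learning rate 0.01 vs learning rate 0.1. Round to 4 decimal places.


With lr=0.01: w_new = 1.3 - 0.01 * 2.4 = 1.276
With lr=0.1: w_new = 1.3 - 0.1 * 2.4 = 1.06
Absolute difference = |1.276 - 1.06|
= 0.2160

0.2160


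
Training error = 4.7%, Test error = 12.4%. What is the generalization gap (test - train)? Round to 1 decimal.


Generalization gap = test_error - train_error
= 12.4 - 4.7
= 7.7%
A moderate gap.

7.7


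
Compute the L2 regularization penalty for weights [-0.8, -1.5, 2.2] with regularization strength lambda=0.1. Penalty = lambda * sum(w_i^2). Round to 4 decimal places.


Squaring each weight:
(-0.8)^2 = 0.64
(-1.5)^2 = 2.25
2.2^2 = 4.84
Sum of squares = 7.73
Penalty = 0.1 * 7.73 = 0.7730

0.7730


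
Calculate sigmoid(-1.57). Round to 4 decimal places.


sigmoid(z) = 1 / (1 + exp(-z))
exp(-(-1.57)) = exp(1.57) = 4.8066
1 + 4.8066 = 5.8066
1 / 5.8066 = 0.1722

0.1722


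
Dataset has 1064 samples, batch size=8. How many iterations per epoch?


Iterations per epoch = dataset_size / batch_size
= 1064 / 8
= 133

133


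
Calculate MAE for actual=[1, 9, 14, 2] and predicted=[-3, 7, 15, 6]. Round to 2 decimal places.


Absolute errors: [4, 2, 1, 4]
Sum of absolute errors = 11
MAE = 11 / 4 = 2.75

2.75


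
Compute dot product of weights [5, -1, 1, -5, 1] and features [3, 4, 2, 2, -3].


Element-wise products:
5 * 3 = 15
-1 * 4 = -4
1 * 2 = 2
-5 * 2 = -10
1 * -3 = -3
Sum = 15 + -4 + 2 + -10 + -3
= 0

0


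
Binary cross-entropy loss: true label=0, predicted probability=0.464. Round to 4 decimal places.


For y=0: Loss = -log(1-p)
= -log(1 - 0.464)
= -log(0.536)
= -(-0.6236)
= 0.6236

0.6236


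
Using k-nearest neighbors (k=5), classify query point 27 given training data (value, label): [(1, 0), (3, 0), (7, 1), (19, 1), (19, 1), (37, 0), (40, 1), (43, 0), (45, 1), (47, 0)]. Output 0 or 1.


Distances from query 27:
Point 19 (class 1): distance = 8
Point 19 (class 1): distance = 8
Point 37 (class 0): distance = 10
Point 40 (class 1): distance = 13
Point 43 (class 0): distance = 16
K=5 nearest neighbors: classes = [1, 1, 0, 1, 0]
Votes for class 1: 3 / 5
Majority vote => class 1

1


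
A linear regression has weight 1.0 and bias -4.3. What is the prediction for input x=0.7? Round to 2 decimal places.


y = 1.0 * 0.7 + (-4.3)
= 0.7 + (-4.3)
= -3.60

-3.60


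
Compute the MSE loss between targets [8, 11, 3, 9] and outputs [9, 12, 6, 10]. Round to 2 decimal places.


Differences: [-1, -1, -3, -1]
Squared errors: [1, 1, 9, 1]
Sum of squared errors = 12
MSE = 12 / 4 = 3.00

3.00


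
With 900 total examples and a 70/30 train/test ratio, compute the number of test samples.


Train samples = 900 * 70% = 630
Test samples = 900 - 630
= 270

270


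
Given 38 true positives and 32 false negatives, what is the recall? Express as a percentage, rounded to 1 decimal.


Recall = TP / (TP + FN) * 100
= 38 / (38 + 32)
= 38 / 70
= 0.5429
= 54.3%

54.3


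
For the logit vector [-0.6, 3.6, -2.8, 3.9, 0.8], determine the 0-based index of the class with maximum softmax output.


Softmax is a monotonic transformation, so it preserves the argmax.
We need to find the index of the maximum logit.
Index 0: -0.6
Index 1: 3.6
Index 2: -2.8
Index 3: 3.9
Index 4: 0.8
Maximum logit = 3.9 at index 3

3


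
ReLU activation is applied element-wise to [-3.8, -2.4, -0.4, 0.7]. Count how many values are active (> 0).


ReLU(x) = max(0, x) for each element:
ReLU(-3.8) = 0
ReLU(-2.4) = 0
ReLU(-0.4) = 0
ReLU(0.7) = 0.7
Active neurons (>0): 1

1


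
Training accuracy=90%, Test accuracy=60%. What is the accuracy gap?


Gap = train_accuracy - test_accuracy
= 90 - 60
= 30%
This large gap strongly indicates overfitting.

30


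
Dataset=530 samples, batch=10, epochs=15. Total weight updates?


Iterations per epoch = 530 / 10 = 53
Total updates = iterations_per_epoch * epochs
= 53 * 15
= 795

795


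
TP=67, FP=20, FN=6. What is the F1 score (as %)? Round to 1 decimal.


Precision = TP / (TP + FP) = 67 / 87 = 0.7701
Recall = TP / (TP + FN) = 67 / 73 = 0.9178
F1 = 2 * P * R / (P + R)
= 2 * 0.7701 * 0.9178 / (0.7701 + 0.9178)
= 1.4136 / 1.6879
= 0.8375
As percentage: 83.8%

83.8


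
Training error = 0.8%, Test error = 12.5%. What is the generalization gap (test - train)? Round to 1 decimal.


Generalization gap = test_error - train_error
= 12.5 - 0.8
= 11.7%
A large gap suggests overfitting.

11.7


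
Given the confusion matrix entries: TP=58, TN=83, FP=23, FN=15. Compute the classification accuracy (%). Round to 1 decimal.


Accuracy = (TP + TN) / (TP + TN + FP + FN) * 100
= (58 + 83) / (58 + 83 + 23 + 15)
= 141 / 179
= 0.7877
= 78.8%

78.8


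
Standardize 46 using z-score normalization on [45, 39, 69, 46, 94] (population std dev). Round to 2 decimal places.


Mean = (45 + 39 + 69 + 46 + 94) / 5 = 58.6
Variance = sum((x_i - mean)^2) / n = 417.84
Std = sqrt(417.84) = 20.4411
Z = (x - mean) / std
= (46 - 58.6) / 20.4411
= -12.6 / 20.4411
= -0.62

-0.62


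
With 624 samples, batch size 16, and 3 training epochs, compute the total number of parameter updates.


Iterations per epoch = 624 / 16 = 39
Total updates = iterations_per_epoch * epochs
= 39 * 3
= 117

117


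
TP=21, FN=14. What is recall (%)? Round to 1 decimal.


Recall = TP / (TP + FN) * 100
= 21 / (21 + 14)
= 21 / 35
= 0.6
= 60.0%

60.0


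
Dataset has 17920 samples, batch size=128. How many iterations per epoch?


Iterations per epoch = dataset_size / batch_size
= 17920 / 128
= 140

140


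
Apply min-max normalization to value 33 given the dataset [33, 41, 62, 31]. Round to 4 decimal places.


Min = 31, Max = 62
Range = 62 - 31 = 31
Scaled = (x - min) / (max - min)
= (33 - 31) / 31
= 2 / 31
= 0.0645

0.0645


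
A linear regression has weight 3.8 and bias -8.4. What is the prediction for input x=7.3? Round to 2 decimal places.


y = 3.8 * 7.3 + (-8.4)
= 27.74 + (-8.4)
= 19.34

19.34


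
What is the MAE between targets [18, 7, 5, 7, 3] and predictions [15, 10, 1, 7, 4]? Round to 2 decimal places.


Absolute errors: [3, 3, 4, 0, 1]
Sum of absolute errors = 11
MAE = 11 / 5 = 2.20

2.20


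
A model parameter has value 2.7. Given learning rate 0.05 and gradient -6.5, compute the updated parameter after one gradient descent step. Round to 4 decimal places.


w_new = w_old - lr * gradient
= 2.7 - 0.05 * -6.5
= 2.7 - (-0.325)
= 3.0250

3.0250


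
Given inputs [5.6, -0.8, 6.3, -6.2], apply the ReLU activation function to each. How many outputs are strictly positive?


ReLU(x) = max(0, x) for each element:
ReLU(5.6) = 5.6
ReLU(-0.8) = 0
ReLU(6.3) = 6.3
ReLU(-6.2) = 0
Active neurons (>0): 2

2


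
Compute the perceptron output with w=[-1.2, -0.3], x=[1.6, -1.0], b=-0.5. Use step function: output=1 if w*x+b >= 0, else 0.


z = w . x + b
= -1.2*1.6 + -0.3*-1.0 + -0.5
= -1.92 + 0.3 + -0.5
= -1.62 + -0.5
= -2.12
Since z = -2.12 < 0, output = 0

0


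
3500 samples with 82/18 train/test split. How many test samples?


Train samples = 3500 * 82% = 2870
Test samples = 3500 - 2870
= 630

630


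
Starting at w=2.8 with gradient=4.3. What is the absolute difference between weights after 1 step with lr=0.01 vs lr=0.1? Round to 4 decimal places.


With lr=0.01: w_new = 2.8 - 0.01 * 4.3 = 2.757
With lr=0.1: w_new = 2.8 - 0.1 * 4.3 = 2.37
Absolute difference = |2.757 - 2.37|
= 0.3870

0.3870


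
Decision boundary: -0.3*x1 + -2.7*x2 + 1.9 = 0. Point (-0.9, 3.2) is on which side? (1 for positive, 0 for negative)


Compute -0.3 * -0.9 + -2.7 * 3.2 + 1.9
= 0.27 + -8.64 + 1.9
= -6.47
Since -6.47 < 0, the point is on the negative side.

0


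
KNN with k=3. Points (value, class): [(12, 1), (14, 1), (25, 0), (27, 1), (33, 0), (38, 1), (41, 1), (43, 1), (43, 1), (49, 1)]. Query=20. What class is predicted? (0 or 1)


Distances from query 20:
Point 25 (class 0): distance = 5
Point 14 (class 1): distance = 6
Point 27 (class 1): distance = 7
K=3 nearest neighbors: classes = [0, 1, 1]
Votes for class 1: 2 / 3
Majority vote => class 1

1


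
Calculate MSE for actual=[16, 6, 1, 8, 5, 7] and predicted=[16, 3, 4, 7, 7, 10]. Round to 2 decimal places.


Differences: [0, 3, -3, 1, -2, -3]
Squared errors: [0, 9, 9, 1, 4, 9]
Sum of squared errors = 32
MSE = 32 / 6 = 5.33

5.33


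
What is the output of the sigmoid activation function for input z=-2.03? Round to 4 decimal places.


sigmoid(z) = 1 / (1 + exp(-z))
exp(-(-2.03)) = exp(2.03) = 7.6141
1 + 7.6141 = 8.6141
1 / 8.6141 = 0.1161

0.1161


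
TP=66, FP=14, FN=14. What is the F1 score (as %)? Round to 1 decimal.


Precision = TP / (TP + FP) = 66 / 80 = 0.825
Recall = TP / (TP + FN) = 66 / 80 = 0.825
F1 = 2 * P * R / (P + R)
= 2 * 0.825 * 0.825 / (0.825 + 0.825)
= 1.3612 / 1.65
= 0.825
As percentage: 82.5%

82.5


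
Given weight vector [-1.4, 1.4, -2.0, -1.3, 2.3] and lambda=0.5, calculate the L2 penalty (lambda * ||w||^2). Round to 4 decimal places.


Squaring each weight:
(-1.4)^2 = 1.96
1.4^2 = 1.96
(-2.0)^2 = 4.0
(-1.3)^2 = 1.69
2.3^2 = 5.29
Sum of squares = 14.9
Penalty = 0.5 * 14.9 = 7.4500

7.4500


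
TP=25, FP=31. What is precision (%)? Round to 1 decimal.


Precision = TP / (TP + FP) * 100
= 25 / (25 + 31)
= 25 / 56
= 0.4464
= 44.6%

44.6


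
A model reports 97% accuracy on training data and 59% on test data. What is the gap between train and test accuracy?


Gap = train_accuracy - test_accuracy
= 97 - 59
= 38%
This large gap strongly indicates overfitting.

38


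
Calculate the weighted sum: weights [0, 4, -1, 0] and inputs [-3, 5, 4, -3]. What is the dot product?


Element-wise products:
0 * -3 = 0
4 * 5 = 20
-1 * 4 = -4
0 * -3 = 0
Sum = 0 + 20 + -4 + 0
= 16

16


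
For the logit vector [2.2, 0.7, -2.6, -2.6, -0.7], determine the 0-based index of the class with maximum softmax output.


Softmax is a monotonic transformation, so it preserves the argmax.
We need to find the index of the maximum logit.
Index 0: 2.2
Index 1: 0.7
Index 2: -2.6
Index 3: -2.6
Index 4: -0.7
Maximum logit = 2.2 at index 0

0


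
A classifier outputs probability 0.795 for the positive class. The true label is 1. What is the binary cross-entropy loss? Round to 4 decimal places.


For y=1: Loss = -log(p)
= -log(0.795)
= -(-0.2294)
= 0.2294

0.2294


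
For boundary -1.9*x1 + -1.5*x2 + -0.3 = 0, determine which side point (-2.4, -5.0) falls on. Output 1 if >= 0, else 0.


Compute -1.9 * -2.4 + -1.5 * -5.0 + -0.3
= 4.56 + 7.5 + -0.3
= 11.76
Since 11.76 >= 0, the point is on the positive side.

1


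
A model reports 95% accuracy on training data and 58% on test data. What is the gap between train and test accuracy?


Gap = train_accuracy - test_accuracy
= 95 - 58
= 37%
This large gap strongly indicates overfitting.

37


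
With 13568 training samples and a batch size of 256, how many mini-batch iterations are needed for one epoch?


Iterations per epoch = dataset_size / batch_size
= 13568 / 256
= 53

53


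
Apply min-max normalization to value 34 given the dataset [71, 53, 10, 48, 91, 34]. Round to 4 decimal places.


Min = 10, Max = 91
Range = 91 - 10 = 81
Scaled = (x - min) / (max - min)
= (34 - 10) / 81
= 24 / 81
= 0.2963

0.2963


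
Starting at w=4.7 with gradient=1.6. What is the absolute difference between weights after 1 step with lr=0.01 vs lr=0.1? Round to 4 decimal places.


With lr=0.01: w_new = 4.7 - 0.01 * 1.6 = 4.684
With lr=0.1: w_new = 4.7 - 0.1 * 1.6 = 4.54
Absolute difference = |4.684 - 4.54|
= 0.1440

0.1440


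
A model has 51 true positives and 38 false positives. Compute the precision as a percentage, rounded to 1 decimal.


Precision = TP / (TP + FP) * 100
= 51 / (51 + 38)
= 51 / 89
= 0.573
= 57.3%

57.3


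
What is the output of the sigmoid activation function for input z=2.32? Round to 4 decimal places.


sigmoid(z) = 1 / (1 + exp(-z))
exp(-(2.32)) = exp(-2.32) = 0.0983
1 + 0.0983 = 1.0983
1 / 1.0983 = 0.9105

0.9105


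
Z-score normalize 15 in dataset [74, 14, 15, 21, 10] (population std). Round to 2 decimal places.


Mean = (74 + 14 + 15 + 21 + 10) / 5 = 26.8
Variance = sum((x_i - mean)^2) / n = 569.36
Std = sqrt(569.36) = 23.8613
Z = (x - mean) / std
= (15 - 26.8) / 23.8613
= -11.8 / 23.8613
= -0.49

-0.49


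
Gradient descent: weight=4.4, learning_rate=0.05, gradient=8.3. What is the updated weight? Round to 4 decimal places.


w_new = w_old - lr * gradient
= 4.4 - 0.05 * 8.3
= 4.4 - (0.415)
= 3.9850

3.9850


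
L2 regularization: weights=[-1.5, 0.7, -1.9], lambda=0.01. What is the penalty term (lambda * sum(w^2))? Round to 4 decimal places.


Squaring each weight:
(-1.5)^2 = 2.25
0.7^2 = 0.49
(-1.9)^2 = 3.61
Sum of squares = 6.35
Penalty = 0.01 * 6.35 = 0.0635

0.0635


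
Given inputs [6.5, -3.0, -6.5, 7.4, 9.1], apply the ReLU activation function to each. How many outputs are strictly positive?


ReLU(x) = max(0, x) for each element:
ReLU(6.5) = 6.5
ReLU(-3.0) = 0
ReLU(-6.5) = 0
ReLU(7.4) = 7.4
ReLU(9.1) = 9.1
Active neurons (>0): 3

3


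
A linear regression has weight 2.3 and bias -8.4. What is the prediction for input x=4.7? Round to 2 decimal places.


y = 2.3 * 4.7 + (-8.4)
= 10.81 + (-8.4)
= 2.41

2.41


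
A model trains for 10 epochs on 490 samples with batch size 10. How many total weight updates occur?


Iterations per epoch = 490 / 10 = 49
Total updates = iterations_per_epoch * epochs
= 49 * 10
= 490

490


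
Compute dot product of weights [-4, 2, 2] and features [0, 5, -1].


Element-wise products:
-4 * 0 = 0
2 * 5 = 10
2 * -1 = -2
Sum = 0 + 10 + -2
= 8

8


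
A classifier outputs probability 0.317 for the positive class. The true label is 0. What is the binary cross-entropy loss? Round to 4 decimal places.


For y=0: Loss = -log(1-p)
= -log(1 - 0.317)
= -log(0.683)
= -(-0.3813)
= 0.3813

0.3813


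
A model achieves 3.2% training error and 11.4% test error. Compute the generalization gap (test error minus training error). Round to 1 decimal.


Generalization gap = test_error - train_error
= 11.4 - 3.2
= 8.2%
A moderate gap.

8.2


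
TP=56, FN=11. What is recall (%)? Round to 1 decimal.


Recall = TP / (TP + FN) * 100
= 56 / (56 + 11)
= 56 / 67
= 0.8358
= 83.6%

83.6


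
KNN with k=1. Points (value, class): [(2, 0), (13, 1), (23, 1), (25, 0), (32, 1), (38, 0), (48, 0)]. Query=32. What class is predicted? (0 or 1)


Distances from query 32:
Point 32 (class 1): distance = 0
K=1 nearest neighbors: classes = [1]
Votes for class 1: 1 / 1
Majority vote => class 1

1


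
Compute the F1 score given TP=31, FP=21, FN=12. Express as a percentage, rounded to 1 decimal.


Precision = TP / (TP + FP) = 31 / 52 = 0.5962
Recall = TP / (TP + FN) = 31 / 43 = 0.7209
F1 = 2 * P * R / (P + R)
= 2 * 0.5962 * 0.7209 / (0.5962 + 0.7209)
= 0.8596 / 1.3171
= 0.6526
As percentage: 65.3%

65.3


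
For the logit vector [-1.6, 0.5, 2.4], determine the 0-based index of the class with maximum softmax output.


Softmax is a monotonic transformation, so it preserves the argmax.
We need to find the index of the maximum logit.
Index 0: -1.6
Index 1: 0.5
Index 2: 2.4
Maximum logit = 2.4 at index 2

2


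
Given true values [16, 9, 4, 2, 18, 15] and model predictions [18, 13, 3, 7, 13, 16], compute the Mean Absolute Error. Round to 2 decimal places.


Absolute errors: [2, 4, 1, 5, 5, 1]
Sum of absolute errors = 18
MAE = 18 / 6 = 3.00

3.00


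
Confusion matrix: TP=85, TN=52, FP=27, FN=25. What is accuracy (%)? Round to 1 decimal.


Accuracy = (TP + TN) / (TP + TN + FP + FN) * 100
= (85 + 52) / (85 + 52 + 27 + 25)
= 137 / 189
= 0.7249
= 72.5%

72.5


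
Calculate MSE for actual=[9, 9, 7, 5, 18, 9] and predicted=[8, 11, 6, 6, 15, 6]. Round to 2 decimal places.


Differences: [1, -2, 1, -1, 3, 3]
Squared errors: [1, 4, 1, 1, 9, 9]
Sum of squared errors = 25
MSE = 25 / 6 = 4.17

4.17


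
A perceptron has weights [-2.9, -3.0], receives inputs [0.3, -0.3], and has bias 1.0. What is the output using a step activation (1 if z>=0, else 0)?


z = w . x + b
= -2.9*0.3 + -3.0*-0.3 + 1.0
= -0.87 + 0.9 + 1.0
= 0.03 + 1.0
= 1.03
Since z = 1.03 >= 0, output = 1

1


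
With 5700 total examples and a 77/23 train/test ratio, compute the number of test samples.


Train samples = 5700 * 77% = 4389
Test samples = 5700 - 4389
= 1311

1311


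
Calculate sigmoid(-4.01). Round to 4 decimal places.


sigmoid(z) = 1 / (1 + exp(-z))
exp(-(-4.01)) = exp(4.01) = 55.1469
1 + 55.1469 = 56.1469
1 / 56.1469 = 0.0178

0.0178


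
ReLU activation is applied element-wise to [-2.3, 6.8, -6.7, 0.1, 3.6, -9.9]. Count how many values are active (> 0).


ReLU(x) = max(0, x) for each element:
ReLU(-2.3) = 0
ReLU(6.8) = 6.8
ReLU(-6.7) = 0
ReLU(0.1) = 0.1
ReLU(3.6) = 3.6
ReLU(-9.9) = 0
Active neurons (>0): 3

3


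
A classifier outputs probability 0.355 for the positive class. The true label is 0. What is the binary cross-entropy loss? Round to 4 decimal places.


For y=0: Loss = -log(1-p)
= -log(1 - 0.355)
= -log(0.645)
= -(-0.4385)
= 0.4385

0.4385


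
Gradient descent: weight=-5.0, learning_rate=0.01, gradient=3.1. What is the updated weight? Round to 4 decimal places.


w_new = w_old - lr * gradient
= -5.0 - 0.01 * 3.1
= -5.0 - (0.031)
= -5.0310

-5.0310


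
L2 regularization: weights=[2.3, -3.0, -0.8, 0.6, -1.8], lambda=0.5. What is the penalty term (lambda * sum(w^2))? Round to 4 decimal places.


Squaring each weight:
2.3^2 = 5.29
(-3.0)^2 = 9.0
(-0.8)^2 = 0.64
0.6^2 = 0.36
(-1.8)^2 = 3.24
Sum of squares = 18.53
Penalty = 0.5 * 18.53 = 9.2650

9.2650


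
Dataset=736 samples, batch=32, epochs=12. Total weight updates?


Iterations per epoch = 736 / 32 = 23
Total updates = iterations_per_epoch * epochs
= 23 * 12
= 276

276


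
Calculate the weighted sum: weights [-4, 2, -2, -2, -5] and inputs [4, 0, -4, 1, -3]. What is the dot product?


Element-wise products:
-4 * 4 = -16
2 * 0 = 0
-2 * -4 = 8
-2 * 1 = -2
-5 * -3 = 15
Sum = -16 + 0 + 8 + -2 + 15
= 5

5


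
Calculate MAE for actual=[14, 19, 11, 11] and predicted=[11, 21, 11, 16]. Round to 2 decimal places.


Absolute errors: [3, 2, 0, 5]
Sum of absolute errors = 10
MAE = 10 / 4 = 2.50

2.50


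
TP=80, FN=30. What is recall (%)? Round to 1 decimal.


Recall = TP / (TP + FN) * 100
= 80 / (80 + 30)
= 80 / 110
= 0.7273
= 72.7%

72.7


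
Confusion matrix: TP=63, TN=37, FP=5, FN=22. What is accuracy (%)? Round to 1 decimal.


Accuracy = (TP + TN) / (TP + TN + FP + FN) * 100
= (63 + 37) / (63 + 37 + 5 + 22)
= 100 / 127
= 0.7874
= 78.7%

78.7


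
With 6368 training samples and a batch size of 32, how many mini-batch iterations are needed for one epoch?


Iterations per epoch = dataset_size / batch_size
= 6368 / 32
= 199

199


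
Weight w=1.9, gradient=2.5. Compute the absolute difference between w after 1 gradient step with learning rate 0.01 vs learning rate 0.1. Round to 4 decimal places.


With lr=0.01: w_new = 1.9 - 0.01 * 2.5 = 1.875
With lr=0.1: w_new = 1.9 - 0.1 * 2.5 = 1.65
Absolute difference = |1.875 - 1.65|
= 0.2250

0.2250


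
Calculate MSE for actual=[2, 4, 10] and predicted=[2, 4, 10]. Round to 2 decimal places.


Differences: [0, 0, 0]
Squared errors: [0, 0, 0]
Sum of squared errors = 0
MSE = 0 / 3 = 0.00

0.00


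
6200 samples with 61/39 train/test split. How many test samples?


Train samples = 6200 * 61% = 3782
Test samples = 6200 - 3782
= 2418

2418


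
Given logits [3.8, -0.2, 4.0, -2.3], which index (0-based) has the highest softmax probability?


Softmax is a monotonic transformation, so it preserves the argmax.
We need to find the index of the maximum logit.
Index 0: 3.8
Index 1: -0.2
Index 2: 4.0
Index 3: -2.3
Maximum logit = 4.0 at index 2

2


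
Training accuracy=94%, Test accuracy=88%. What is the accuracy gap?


Gap = train_accuracy - test_accuracy
= 94 - 88
= 6%
This moderate gap may indicate mild overfitting.

6


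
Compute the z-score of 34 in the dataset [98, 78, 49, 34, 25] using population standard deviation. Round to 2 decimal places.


Mean = (98 + 78 + 49 + 34 + 25) / 5 = 56.8
Variance = sum((x_i - mean)^2) / n = 747.76
Std = sqrt(747.76) = 27.3452
Z = (x - mean) / std
= (34 - 56.8) / 27.3452
= -22.8 / 27.3452
= -0.83

-0.83


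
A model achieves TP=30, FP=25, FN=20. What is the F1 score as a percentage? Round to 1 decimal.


Precision = TP / (TP + FP) = 30 / 55 = 0.5455
Recall = TP / (TP + FN) = 30 / 50 = 0.6
F1 = 2 * P * R / (P + R)
= 2 * 0.5455 * 0.6 / (0.5455 + 0.6)
= 0.6545 / 1.1455
= 0.5714
As percentage: 57.1%

57.1


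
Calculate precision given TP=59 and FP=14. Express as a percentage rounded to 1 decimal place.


Precision = TP / (TP + FP) * 100
= 59 / (59 + 14)
= 59 / 73
= 0.8082
= 80.8%

80.8


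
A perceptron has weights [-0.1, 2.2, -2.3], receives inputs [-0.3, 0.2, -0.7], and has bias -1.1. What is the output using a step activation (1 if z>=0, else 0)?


z = w . x + b
= -0.1*-0.3 + 2.2*0.2 + -2.3*-0.7 + -1.1
= 0.03 + 0.44 + 1.61 + -1.1
= 2.08 + -1.1
= 0.98
Since z = 0.98 >= 0, output = 1

1


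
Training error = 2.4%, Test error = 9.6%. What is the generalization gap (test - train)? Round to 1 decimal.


Generalization gap = test_error - train_error
= 9.6 - 2.4
= 7.2%
A moderate gap.

7.2


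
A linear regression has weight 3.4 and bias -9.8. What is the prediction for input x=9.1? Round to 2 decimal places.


y = 3.4 * 9.1 + (-9.8)
= 30.94 + (-9.8)
= 21.14

21.14


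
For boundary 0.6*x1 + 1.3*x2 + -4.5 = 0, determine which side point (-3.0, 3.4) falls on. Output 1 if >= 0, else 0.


Compute 0.6 * -3.0 + 1.3 * 3.4 + -4.5
= -1.8 + 4.42 + -4.5
= -1.88
Since -1.88 < 0, the point is on the negative side.

0


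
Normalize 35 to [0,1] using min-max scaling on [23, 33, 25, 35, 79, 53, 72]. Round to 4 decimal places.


Min = 23, Max = 79
Range = 79 - 23 = 56
Scaled = (x - min) / (max - min)
= (35 - 23) / 56
= 12 / 56
= 0.2143

0.2143


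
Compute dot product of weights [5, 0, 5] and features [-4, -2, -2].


Element-wise products:
5 * -4 = -20
0 * -2 = 0
5 * -2 = -10
Sum = -20 + 0 + -10
= -30

-30


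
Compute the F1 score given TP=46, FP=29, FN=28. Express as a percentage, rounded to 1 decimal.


Precision = TP / (TP + FP) = 46 / 75 = 0.6133
Recall = TP / (TP + FN) = 46 / 74 = 0.6216
F1 = 2 * P * R / (P + R)
= 2 * 0.6133 * 0.6216 / (0.6133 + 0.6216)
= 0.7625 / 1.235
= 0.6174
As percentage: 61.7%

61.7


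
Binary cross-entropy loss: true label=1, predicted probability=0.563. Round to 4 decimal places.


For y=1: Loss = -log(p)
= -log(0.563)
= -(-0.5745)
= 0.5745

0.5745


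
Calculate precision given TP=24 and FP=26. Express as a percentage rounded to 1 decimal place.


Precision = TP / (TP + FP) * 100
= 24 / (24 + 26)
= 24 / 50
= 0.48
= 48.0%

48.0


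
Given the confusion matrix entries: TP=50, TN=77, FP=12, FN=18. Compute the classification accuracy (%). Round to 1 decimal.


Accuracy = (TP + TN) / (TP + TN + FP + FN) * 100
= (50 + 77) / (50 + 77 + 12 + 18)
= 127 / 157
= 0.8089
= 80.9%

80.9


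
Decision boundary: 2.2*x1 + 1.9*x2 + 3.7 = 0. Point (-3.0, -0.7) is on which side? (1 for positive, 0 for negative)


Compute 2.2 * -3.0 + 1.9 * -0.7 + 3.7
= -6.6 + -1.33 + 3.7
= -4.23
Since -4.23 < 0, the point is on the negative side.

0


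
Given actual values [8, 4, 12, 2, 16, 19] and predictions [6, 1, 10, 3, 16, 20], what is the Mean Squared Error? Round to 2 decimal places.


Differences: [2, 3, 2, -1, 0, -1]
Squared errors: [4, 9, 4, 1, 0, 1]
Sum of squared errors = 19
MSE = 19 / 6 = 3.17

3.17


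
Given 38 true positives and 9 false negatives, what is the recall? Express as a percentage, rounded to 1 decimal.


Recall = TP / (TP + FN) * 100
= 38 / (38 + 9)
= 38 / 47
= 0.8085
= 80.9%

80.9


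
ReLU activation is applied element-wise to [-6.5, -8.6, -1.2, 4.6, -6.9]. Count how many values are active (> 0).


ReLU(x) = max(0, x) for each element:
ReLU(-6.5) = 0
ReLU(-8.6) = 0
ReLU(-1.2) = 0
ReLU(4.6) = 4.6
ReLU(-6.9) = 0
Active neurons (>0): 1

1


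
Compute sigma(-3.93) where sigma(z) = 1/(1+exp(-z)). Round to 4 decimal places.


sigmoid(z) = 1 / (1 + exp(-z))
exp(-(-3.93)) = exp(3.93) = 50.907
1 + 50.907 = 51.907
1 / 51.907 = 0.0193

0.0193


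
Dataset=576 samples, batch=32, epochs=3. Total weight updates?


Iterations per epoch = 576 / 32 = 18
Total updates = iterations_per_epoch * epochs
= 18 * 3
= 54

54


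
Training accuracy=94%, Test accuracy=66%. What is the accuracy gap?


Gap = train_accuracy - test_accuracy
= 94 - 66
= 28%
This large gap strongly indicates overfitting.

28


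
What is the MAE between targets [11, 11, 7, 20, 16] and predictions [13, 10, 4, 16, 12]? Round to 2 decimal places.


Absolute errors: [2, 1, 3, 4, 4]
Sum of absolute errors = 14
MAE = 14 / 5 = 2.80

2.80


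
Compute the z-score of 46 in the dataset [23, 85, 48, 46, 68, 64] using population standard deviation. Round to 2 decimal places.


Mean = (23 + 85 + 48 + 46 + 68 + 64) / 6 = 55.6667
Variance = sum((x_i - mean)^2) / n = 383.5556
Std = sqrt(383.5556) = 19.5846
Z = (x - mean) / std
= (46 - 55.6667) / 19.5846
= -9.6667 / 19.5846
= -0.49

-0.49


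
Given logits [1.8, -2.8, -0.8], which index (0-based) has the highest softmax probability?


Softmax is a monotonic transformation, so it preserves the argmax.
We need to find the index of the maximum logit.
Index 0: 1.8
Index 1: -2.8
Index 2: -0.8
Maximum logit = 1.8 at index 0

0


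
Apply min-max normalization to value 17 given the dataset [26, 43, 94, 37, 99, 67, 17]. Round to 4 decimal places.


Min = 17, Max = 99
Range = 99 - 17 = 82
Scaled = (x - min) / (max - min)
= (17 - 17) / 82
= 0 / 82
= 0.0000

0.0000


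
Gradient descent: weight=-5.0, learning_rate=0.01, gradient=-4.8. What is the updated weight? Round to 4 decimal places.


w_new = w_old - lr * gradient
= -5.0 - 0.01 * -4.8
= -5.0 - (-0.048)
= -4.9520

-4.9520


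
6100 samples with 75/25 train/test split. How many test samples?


Train samples = 6100 * 75% = 4575
Test samples = 6100 - 4575
= 1525

1525


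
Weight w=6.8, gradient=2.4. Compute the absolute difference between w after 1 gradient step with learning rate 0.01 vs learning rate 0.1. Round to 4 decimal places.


With lr=0.01: w_new = 6.8 - 0.01 * 2.4 = 6.776
With lr=0.1: w_new = 6.8 - 0.1 * 2.4 = 6.56
Absolute difference = |6.776 - 6.56|
= 0.2160

0.2160


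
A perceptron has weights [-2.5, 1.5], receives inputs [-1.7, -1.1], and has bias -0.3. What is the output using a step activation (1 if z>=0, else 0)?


z = w . x + b
= -2.5*-1.7 + 1.5*-1.1 + -0.3
= 4.25 + -1.65 + -0.3
= 2.6 + -0.3
= 2.3
Since z = 2.3 >= 0, output = 1

1


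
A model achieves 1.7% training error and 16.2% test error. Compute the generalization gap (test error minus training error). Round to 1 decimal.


Generalization gap = test_error - train_error
= 16.2 - 1.7
= 14.5%
A large gap suggests overfitting.

14.5


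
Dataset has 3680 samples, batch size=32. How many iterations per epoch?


Iterations per epoch = dataset_size / batch_size
= 3680 / 32
= 115

115


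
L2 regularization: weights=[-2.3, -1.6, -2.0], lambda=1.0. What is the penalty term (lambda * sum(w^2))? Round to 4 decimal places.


Squaring each weight:
(-2.3)^2 = 5.29
(-1.6)^2 = 2.56
(-2.0)^2 = 4.0
Sum of squares = 11.85
Penalty = 1.0 * 11.85 = 11.8500

11.8500


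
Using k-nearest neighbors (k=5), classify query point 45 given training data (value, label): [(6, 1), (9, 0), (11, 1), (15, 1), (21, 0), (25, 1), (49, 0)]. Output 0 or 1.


Distances from query 45:
Point 49 (class 0): distance = 4
Point 25 (class 1): distance = 20
Point 21 (class 0): distance = 24
Point 15 (class 1): distance = 30
Point 11 (class 1): distance = 34
K=5 nearest neighbors: classes = [0, 1, 0, 1, 1]
Votes for class 1: 3 / 5
Majority vote => class 1

1


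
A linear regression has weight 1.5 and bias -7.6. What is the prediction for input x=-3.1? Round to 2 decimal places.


y = 1.5 * -3.1 + (-7.6)
= -4.65 + (-7.6)
= -12.25

-12.25


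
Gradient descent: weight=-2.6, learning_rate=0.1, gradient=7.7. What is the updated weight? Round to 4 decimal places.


w_new = w_old - lr * gradient
= -2.6 - 0.1 * 7.7
= -2.6 - (0.77)
= -3.3700

-3.3700


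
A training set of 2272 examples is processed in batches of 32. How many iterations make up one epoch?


Iterations per epoch = dataset_size / batch_size
= 2272 / 32
= 71

71


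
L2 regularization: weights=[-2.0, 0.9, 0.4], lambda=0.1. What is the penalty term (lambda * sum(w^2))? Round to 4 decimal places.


Squaring each weight:
(-2.0)^2 = 4.0
0.9^2 = 0.81
0.4^2 = 0.16
Sum of squares = 4.97
Penalty = 0.1 * 4.97 = 0.4970

0.4970


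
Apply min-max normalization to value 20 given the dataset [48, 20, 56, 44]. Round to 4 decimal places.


Min = 20, Max = 56
Range = 56 - 20 = 36
Scaled = (x - min) / (max - min)
= (20 - 20) / 36
= 0 / 36
= 0.0000

0.0000


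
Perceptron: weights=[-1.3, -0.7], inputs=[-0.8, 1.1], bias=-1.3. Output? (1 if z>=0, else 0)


z = w . x + b
= -1.3*-0.8 + -0.7*1.1 + -1.3
= 1.04 + -0.77 + -1.3
= 0.27 + -1.3
= -1.03
Since z = -1.03 < 0, output = 0

0


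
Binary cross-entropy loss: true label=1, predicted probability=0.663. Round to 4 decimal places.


For y=1: Loss = -log(p)
= -log(0.663)
= -(-0.411)
= 0.4110

0.4110


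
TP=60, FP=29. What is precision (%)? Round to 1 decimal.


Precision = TP / (TP + FP) * 100
= 60 / (60 + 29)
= 60 / 89
= 0.6742
= 67.4%

67.4


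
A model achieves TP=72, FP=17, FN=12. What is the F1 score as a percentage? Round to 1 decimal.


Precision = TP / (TP + FP) = 72 / 89 = 0.809
Recall = TP / (TP + FN) = 72 / 84 = 0.8571
F1 = 2 * P * R / (P + R)
= 2 * 0.809 * 0.8571 / (0.809 + 0.8571)
= 1.3868 / 1.6661
= 0.8324
As percentage: 83.2%

83.2


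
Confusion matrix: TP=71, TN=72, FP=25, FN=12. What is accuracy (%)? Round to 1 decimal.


Accuracy = (TP + TN) / (TP + TN + FP + FN) * 100
= (71 + 72) / (71 + 72 + 25 + 12)
= 143 / 180
= 0.7944
= 79.4%

79.4


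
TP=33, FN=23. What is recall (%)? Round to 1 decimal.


Recall = TP / (TP + FN) * 100
= 33 / (33 + 23)
= 33 / 56
= 0.5893
= 58.9%

58.9


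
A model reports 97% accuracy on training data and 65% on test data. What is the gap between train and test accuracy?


Gap = train_accuracy - test_accuracy
= 97 - 65
= 32%
This large gap strongly indicates overfitting.

32


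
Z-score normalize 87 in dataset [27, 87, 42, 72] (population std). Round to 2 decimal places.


Mean = (27 + 87 + 42 + 72) / 4 = 57.0
Variance = sum((x_i - mean)^2) / n = 562.5
Std = sqrt(562.5) = 23.7171
Z = (x - mean) / std
= (87 - 57.0) / 23.7171
= 30.0 / 23.7171
= 1.26

1.26


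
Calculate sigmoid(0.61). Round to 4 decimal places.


sigmoid(z) = 1 / (1 + exp(-z))
exp(-(0.61)) = exp(-0.61) = 0.5434
1 + 0.5434 = 1.5434
1 / 1.5434 = 0.6479

0.6479


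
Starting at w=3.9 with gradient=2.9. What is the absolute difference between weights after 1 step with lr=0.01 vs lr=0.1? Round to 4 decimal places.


With lr=0.01: w_new = 3.9 - 0.01 * 2.9 = 3.871
With lr=0.1: w_new = 3.9 - 0.1 * 2.9 = 3.61
Absolute difference = |3.871 - 3.61|
= 0.2610

0.2610


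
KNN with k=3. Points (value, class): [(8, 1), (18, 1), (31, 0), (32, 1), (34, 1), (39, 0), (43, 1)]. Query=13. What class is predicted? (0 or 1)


Distances from query 13:
Point 8 (class 1): distance = 5
Point 18 (class 1): distance = 5
Point 31 (class 0): distance = 18
K=3 nearest neighbors: classes = [1, 1, 0]
Votes for class 1: 2 / 3
Majority vote => class 1

1


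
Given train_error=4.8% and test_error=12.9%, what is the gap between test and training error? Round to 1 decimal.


Generalization gap = test_error - train_error
= 12.9 - 4.8
= 8.1%
A moderate gap.

8.1


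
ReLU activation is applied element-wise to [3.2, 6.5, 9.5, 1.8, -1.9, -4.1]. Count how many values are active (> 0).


ReLU(x) = max(0, x) for each element:
ReLU(3.2) = 3.2
ReLU(6.5) = 6.5
ReLU(9.5) = 9.5
ReLU(1.8) = 1.8
ReLU(-1.9) = 0
ReLU(-4.1) = 0
Active neurons (>0): 4

4


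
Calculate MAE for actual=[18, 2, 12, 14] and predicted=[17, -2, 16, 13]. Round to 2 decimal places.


Absolute errors: [1, 4, 4, 1]
Sum of absolute errors = 10
MAE = 10 / 4 = 2.50

2.50


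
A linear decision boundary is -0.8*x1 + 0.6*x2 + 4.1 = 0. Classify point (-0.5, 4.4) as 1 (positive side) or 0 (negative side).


Compute -0.8 * -0.5 + 0.6 * 4.4 + 4.1
= 0.4 + 2.64 + 4.1
= 7.14
Since 7.14 >= 0, the point is on the positive side.

1


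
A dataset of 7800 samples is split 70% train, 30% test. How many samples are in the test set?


Train samples = 7800 * 70% = 5460
Test samples = 7800 - 5460
= 2340

2340


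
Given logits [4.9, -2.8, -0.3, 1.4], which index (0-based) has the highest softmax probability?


Softmax is a monotonic transformation, so it preserves the argmax.
We need to find the index of the maximum logit.
Index 0: 4.9
Index 1: -2.8
Index 2: -0.3
Index 3: 1.4
Maximum logit = 4.9 at index 0

0


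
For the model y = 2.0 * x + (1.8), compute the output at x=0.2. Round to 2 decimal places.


y = 2.0 * 0.2 + (1.8)
= 0.4 + (1.8)
= 2.20

2.20


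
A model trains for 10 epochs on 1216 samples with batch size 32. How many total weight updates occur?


Iterations per epoch = 1216 / 32 = 38
Total updates = iterations_per_epoch * epochs
= 38 * 10
= 380

380


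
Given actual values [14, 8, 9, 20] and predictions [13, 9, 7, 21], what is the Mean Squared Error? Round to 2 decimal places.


Differences: [1, -1, 2, -1]
Squared errors: [1, 1, 4, 1]
Sum of squared errors = 7
MSE = 7 / 4 = 1.75

1.75


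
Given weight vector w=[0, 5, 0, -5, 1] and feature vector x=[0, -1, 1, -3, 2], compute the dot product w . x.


Element-wise products:
0 * 0 = 0
5 * -1 = -5
0 * 1 = 0
-5 * -3 = 15
1 * 2 = 2
Sum = 0 + -5 + 0 + 15 + 2
= 12

12


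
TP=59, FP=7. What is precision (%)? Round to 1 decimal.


Precision = TP / (TP + FP) * 100
= 59 / (59 + 7)
= 59 / 66
= 0.8939
= 89.4%

89.4


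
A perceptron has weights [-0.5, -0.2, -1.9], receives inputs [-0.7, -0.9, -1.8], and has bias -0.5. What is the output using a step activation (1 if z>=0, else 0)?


z = w . x + b
= -0.5*-0.7 + -0.2*-0.9 + -1.9*-1.8 + -0.5
= 0.35 + 0.18 + 3.42 + -0.5
= 3.95 + -0.5
= 3.45
Since z = 3.45 >= 0, output = 1

1


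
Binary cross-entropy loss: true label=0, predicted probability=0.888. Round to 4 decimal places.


For y=0: Loss = -log(1-p)
= -log(1 - 0.888)
= -log(0.112)
= -(-2.1893)
= 2.1893

2.1893


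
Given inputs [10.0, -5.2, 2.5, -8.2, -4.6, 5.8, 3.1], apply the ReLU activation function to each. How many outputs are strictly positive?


ReLU(x) = max(0, x) for each element:
ReLU(10.0) = 10.0
ReLU(-5.2) = 0
ReLU(2.5) = 2.5
ReLU(-8.2) = 0
ReLU(-4.6) = 0
ReLU(5.8) = 5.8
ReLU(3.1) = 3.1
Active neurons (>0): 4

4


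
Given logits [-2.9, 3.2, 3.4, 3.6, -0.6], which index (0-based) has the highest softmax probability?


Softmax is a monotonic transformation, so it preserves the argmax.
We need to find the index of the maximum logit.
Index 0: -2.9
Index 1: 3.2
Index 2: 3.4
Index 3: 3.6
Index 4: -0.6
Maximum logit = 3.6 at index 3

3


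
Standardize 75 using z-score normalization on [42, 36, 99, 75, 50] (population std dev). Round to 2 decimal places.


Mean = (42 + 36 + 99 + 75 + 50) / 5 = 60.4
Variance = sum((x_i - mean)^2) / n = 549.04
Std = sqrt(549.04) = 23.4316
Z = (x - mean) / std
= (75 - 60.4) / 23.4316
= 14.6 / 23.4316
= 0.62

0.62


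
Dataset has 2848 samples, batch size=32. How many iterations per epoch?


Iterations per epoch = dataset_size / batch_size
= 2848 / 32
= 89

89


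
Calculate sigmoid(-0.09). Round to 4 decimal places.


sigmoid(z) = 1 / (1 + exp(-z))
exp(-(-0.09)) = exp(0.09) = 1.0942
1 + 1.0942 = 2.0942
1 / 2.0942 = 0.4775

0.4775


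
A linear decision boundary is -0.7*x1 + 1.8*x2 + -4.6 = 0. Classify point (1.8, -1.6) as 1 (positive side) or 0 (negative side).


Compute -0.7 * 1.8 + 1.8 * -1.6 + -4.6
= -1.26 + -2.88 + -4.6
= -8.74
Since -8.74 < 0, the point is on the negative side.

0


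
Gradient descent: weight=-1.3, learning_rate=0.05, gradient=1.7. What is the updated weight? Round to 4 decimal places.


w_new = w_old - lr * gradient
= -1.3 - 0.05 * 1.7
= -1.3 - (0.085)
= -1.3850

-1.3850


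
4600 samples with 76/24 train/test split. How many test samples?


Train samples = 4600 * 76% = 3496
Test samples = 4600 - 3496
= 1104

1104


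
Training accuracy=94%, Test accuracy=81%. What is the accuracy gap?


Gap = train_accuracy - test_accuracy
= 94 - 81
= 13%
This gap suggests the model is overfitting.

13


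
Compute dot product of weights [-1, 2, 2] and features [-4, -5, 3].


Element-wise products:
-1 * -4 = 4
2 * -5 = -10
2 * 3 = 6
Sum = 4 + -10 + 6
= 0

0


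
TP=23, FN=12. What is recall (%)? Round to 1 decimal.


Recall = TP / (TP + FN) * 100
= 23 / (23 + 12)
= 23 / 35
= 0.6571
= 65.7%

65.7


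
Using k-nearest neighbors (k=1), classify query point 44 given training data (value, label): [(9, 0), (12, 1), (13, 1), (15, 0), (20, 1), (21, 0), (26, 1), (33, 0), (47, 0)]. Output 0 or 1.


Distances from query 44:
Point 47 (class 0): distance = 3
K=1 nearest neighbors: classes = [0]
Votes for class 1: 0 / 1
Majority vote => class 0

0
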